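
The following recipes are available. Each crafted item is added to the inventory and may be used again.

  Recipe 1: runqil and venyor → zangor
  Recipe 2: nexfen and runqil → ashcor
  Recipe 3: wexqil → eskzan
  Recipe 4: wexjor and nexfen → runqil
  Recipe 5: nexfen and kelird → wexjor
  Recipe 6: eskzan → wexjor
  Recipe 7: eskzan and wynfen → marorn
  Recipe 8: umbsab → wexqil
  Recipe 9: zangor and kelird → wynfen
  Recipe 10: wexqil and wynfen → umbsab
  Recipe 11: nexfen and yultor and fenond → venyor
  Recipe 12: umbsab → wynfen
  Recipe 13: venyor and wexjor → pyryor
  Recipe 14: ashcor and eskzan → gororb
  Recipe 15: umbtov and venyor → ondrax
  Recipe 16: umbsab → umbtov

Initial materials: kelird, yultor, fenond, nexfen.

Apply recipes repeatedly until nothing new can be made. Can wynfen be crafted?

nexfen and yultor and fenond → venyor (Recipe 11).
Using Recipe 5, nexfen and kelird make wexjor.
Using Recipe 4, wexjor and nexfen make runqil.
runqil and venyor → zangor (Recipe 1).
zangor and kelird → wynfen (Recipe 9).

Yes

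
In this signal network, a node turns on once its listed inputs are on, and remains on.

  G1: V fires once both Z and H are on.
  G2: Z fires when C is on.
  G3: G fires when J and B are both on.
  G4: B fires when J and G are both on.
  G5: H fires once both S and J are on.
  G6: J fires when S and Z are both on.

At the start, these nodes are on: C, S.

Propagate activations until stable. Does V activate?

Yes

G2: C on → Z on.
G6: S and Z on → J on.
S and J are on, so H fires (G5).
G1: Z and H on → V on.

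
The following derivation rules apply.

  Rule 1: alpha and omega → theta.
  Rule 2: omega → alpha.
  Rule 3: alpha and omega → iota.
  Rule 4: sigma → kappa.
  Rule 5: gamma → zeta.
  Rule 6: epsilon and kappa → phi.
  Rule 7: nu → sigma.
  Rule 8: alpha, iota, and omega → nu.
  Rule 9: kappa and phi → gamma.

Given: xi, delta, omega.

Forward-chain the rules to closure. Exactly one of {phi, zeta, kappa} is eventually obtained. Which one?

kappa

From omega, Rule 2 gives alpha.
alpha and omega hold, so iota follows (Rule 3).
From alpha, iota, and omega, Rule 8 gives nu.
nu holds, so sigma follows (Rule 7).
From sigma, Rule 4 gives kappa.
zeta would need gamma (Rule 5), but gamma is never established. phi would need epsilon and kappa (Rule 6), but epsilon is never established.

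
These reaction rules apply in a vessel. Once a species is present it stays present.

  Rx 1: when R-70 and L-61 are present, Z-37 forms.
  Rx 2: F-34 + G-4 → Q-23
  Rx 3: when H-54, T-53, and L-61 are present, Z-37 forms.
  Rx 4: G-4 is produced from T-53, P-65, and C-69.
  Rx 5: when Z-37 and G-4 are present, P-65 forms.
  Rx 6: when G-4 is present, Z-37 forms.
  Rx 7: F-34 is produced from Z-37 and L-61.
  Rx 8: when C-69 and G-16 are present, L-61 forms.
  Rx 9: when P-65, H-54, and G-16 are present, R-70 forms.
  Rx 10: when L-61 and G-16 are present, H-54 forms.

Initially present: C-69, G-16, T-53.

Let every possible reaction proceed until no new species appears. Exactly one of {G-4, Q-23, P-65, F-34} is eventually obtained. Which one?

F-34

C-69 and G-16 present → L-61 forms (Rx 8).
L-61 and G-16 present → H-54 forms (Rx 10).
H-54, T-53, and L-61 present → Z-37 forms (Rx 3).
Z-37 and L-61 present → F-34 forms (Rx 7).
Q-23 would need F-34 and G-4 (Rx 2), but G-4 never forms. P-65 would need Z-37 and G-4 (Rx 5), but G-4 never forms. G-4 would need T-53, P-65, and C-69 (Rx 4), but P-65 never forms.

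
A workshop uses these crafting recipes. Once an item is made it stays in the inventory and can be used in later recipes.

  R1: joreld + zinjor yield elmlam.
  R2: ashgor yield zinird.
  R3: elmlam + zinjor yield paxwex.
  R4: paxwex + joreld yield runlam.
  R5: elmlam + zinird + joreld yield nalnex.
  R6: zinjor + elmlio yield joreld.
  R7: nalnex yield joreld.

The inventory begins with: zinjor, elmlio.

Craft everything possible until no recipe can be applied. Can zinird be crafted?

No

zinird would need ashgor (R2), but ashgor is never obtained.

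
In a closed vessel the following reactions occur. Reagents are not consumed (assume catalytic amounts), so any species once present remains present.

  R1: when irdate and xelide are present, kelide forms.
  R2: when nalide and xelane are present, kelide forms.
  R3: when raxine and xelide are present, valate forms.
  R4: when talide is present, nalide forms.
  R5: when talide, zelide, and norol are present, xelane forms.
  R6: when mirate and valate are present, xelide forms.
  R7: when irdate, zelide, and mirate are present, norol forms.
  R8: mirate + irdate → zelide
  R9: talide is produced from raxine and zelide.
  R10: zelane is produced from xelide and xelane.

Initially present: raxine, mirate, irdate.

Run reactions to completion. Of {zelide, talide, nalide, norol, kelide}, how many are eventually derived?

mirate and irdate present → zelide forms (R8).
irdate, zelide, and mirate present → norol forms (R7).
raxine and zelide present → talide forms (R9).
talide present → nalide forms (R4).
talide, zelide, and norol present → xelane forms (R5).
nalide and xelane present → kelide forms (R2).
zelide: reached.
talide: reached.
nalide: reached.
norol: reached.
kelide: reached.
All 5 are reached.

5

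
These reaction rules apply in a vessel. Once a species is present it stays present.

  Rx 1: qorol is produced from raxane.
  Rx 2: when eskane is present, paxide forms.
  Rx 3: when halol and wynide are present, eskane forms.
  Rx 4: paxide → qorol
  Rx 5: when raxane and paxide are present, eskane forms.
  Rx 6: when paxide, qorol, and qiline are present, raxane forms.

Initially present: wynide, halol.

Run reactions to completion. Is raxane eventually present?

raxane would need paxide, qorol, and qiline (Rx 6), but qiline never forms.

No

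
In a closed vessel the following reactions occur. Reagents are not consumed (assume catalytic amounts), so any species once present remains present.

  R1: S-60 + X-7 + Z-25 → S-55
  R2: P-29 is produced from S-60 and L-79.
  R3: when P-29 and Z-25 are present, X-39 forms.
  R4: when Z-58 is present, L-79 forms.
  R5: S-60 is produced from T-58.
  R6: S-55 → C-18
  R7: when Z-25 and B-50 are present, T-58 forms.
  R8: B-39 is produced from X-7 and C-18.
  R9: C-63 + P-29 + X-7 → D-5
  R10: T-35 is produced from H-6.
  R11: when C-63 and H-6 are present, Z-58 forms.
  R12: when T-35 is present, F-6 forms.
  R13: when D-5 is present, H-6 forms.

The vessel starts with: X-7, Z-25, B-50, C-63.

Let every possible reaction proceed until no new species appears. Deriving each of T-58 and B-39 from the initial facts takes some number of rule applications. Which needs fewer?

T-58: Z-25 and B-50 present → T-58 forms (R7). [1 rule application]
B-39: Z-25 and B-50 present → T-58 forms (R7). T-58 present → S-60 forms (R5). S-60, X-7, and Z-25 present → S-55 forms (R1). S-55 present → C-18 forms (R6). X-7 and C-18 present → B-39 forms (R8). [5 rule applications]
T-58 needs fewer.

T-58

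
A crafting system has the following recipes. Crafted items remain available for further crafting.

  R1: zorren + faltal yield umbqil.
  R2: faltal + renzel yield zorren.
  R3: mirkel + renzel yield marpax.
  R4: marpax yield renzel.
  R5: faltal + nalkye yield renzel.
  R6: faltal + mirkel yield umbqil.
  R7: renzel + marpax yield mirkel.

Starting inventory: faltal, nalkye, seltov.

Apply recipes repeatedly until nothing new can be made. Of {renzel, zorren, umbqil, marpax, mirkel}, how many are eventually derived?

faltal + nalkye → renzel (R5).
Using R2, faltal and renzel make zorren.
zorren + faltal → umbqil (R1).
renzel: reached.
zorren: reached.
umbqil: reached.
marpax would need mirkel and renzel (R3), but mirkel is never obtained.
mirkel would need renzel and marpax (R7), but marpax is never obtained.
Reached: renzel, zorren, and umbqil — 3 of the 5.

3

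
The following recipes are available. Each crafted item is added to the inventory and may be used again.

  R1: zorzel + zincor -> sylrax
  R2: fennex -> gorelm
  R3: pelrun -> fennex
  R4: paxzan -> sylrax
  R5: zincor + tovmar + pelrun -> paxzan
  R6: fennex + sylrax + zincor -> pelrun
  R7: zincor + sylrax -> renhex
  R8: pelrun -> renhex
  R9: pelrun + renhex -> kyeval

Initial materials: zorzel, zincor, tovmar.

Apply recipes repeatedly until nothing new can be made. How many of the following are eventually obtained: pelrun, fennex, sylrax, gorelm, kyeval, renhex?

Using R1, zorzel and zincor make sylrax.
Using R7, zincor and sylrax make renhex.
pelrun would need fennex, sylrax, and zincor (R6), but fennex is never obtained.
fennex would need pelrun (R3), but pelrun is never obtained.
sylrax: reached.
gorelm would need fennex (R2), but fennex is never obtained.
kyeval would need pelrun and renhex (R9), but pelrun is never obtained.
renhex: reached.
Reached: sylrax and renhex — 2 of the 6.

2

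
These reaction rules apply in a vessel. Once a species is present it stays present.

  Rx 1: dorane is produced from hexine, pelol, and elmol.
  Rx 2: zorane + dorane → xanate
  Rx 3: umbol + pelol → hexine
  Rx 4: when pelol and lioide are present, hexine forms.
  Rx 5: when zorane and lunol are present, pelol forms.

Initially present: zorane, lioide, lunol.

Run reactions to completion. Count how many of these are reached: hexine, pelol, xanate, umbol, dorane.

2

zorane and lunol present → pelol forms (Rx 5).
pelol and lioide present → hexine forms (Rx 4).
hexine: reached.
pelol: reached.
xanate would need zorane and dorane (Rx 2), but dorane never forms.
No rule produces umbol, and it is not given.
dorane would need hexine, pelol, and elmol (Rx 1), but elmol never forms.
Reached: hexine and pelol — 2 of the 5.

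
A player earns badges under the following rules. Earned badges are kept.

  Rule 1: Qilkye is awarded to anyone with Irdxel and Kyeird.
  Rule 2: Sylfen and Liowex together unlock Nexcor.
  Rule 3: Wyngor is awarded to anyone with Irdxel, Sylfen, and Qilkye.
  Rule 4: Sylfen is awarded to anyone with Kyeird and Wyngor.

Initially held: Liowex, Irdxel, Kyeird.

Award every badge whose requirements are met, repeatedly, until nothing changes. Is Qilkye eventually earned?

Yes

With Irdxel and Kyeird, Qilkye is earned (Rule 1).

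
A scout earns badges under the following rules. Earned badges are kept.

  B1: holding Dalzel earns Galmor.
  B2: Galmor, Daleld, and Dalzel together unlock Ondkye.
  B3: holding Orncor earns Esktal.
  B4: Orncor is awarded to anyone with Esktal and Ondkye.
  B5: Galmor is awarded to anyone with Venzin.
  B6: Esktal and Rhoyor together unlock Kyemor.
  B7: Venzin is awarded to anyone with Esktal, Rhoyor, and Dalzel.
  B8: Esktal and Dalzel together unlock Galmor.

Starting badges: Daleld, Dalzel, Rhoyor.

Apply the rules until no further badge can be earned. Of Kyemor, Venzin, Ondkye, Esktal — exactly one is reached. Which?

Ondkye

With Dalzel, Galmor is earned (B1).
With Galmor, Daleld, and Dalzel, Ondkye is earned (B2).
Esktal would need Orncor (B3), but Orncor is never earned. Venzin would need Esktal, Rhoyor, and Dalzel (B7), but Esktal is never earned. Kyemor would need Esktal and Rhoyor (B6), but Esktal is never earned.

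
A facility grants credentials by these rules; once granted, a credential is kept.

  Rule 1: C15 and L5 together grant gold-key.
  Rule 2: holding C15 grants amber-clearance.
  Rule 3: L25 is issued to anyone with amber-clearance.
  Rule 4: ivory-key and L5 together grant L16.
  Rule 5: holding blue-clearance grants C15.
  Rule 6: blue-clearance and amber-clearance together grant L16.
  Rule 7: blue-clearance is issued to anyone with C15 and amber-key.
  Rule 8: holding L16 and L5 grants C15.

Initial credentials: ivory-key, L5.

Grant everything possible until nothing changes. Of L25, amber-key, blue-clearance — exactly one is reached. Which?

Holding ivory-key and L5 grants L16 (Rule 4).
Holding L16 and L5 grants C15 (Rule 8).
Holding C15 grants amber-clearance (Rule 2).
Holding amber-clearance grants L25 (Rule 3).
No rule produces amber-key, and it is not given. blue-clearance would need C15 and amber-key (Rule 7), but amber-key is never granted.

L25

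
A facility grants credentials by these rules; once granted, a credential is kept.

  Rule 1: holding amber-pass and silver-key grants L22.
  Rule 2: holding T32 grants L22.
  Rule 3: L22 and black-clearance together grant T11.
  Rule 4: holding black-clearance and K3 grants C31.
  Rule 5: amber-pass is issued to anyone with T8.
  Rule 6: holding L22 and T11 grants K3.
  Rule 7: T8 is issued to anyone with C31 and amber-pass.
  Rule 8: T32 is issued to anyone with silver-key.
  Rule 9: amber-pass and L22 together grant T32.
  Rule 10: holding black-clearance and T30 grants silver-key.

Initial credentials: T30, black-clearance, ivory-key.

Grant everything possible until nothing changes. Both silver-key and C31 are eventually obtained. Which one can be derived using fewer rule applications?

silver-key: Holding black-clearance and T30 grants silver-key (Rule 10). [1 rule application]
C31: Holding black-clearance and T30 grants silver-key (Rule 10). Holding silver-key grants T32 (Rule 8). Holding T32 grants L22 (Rule 2). Holding L22 and black-clearance grants T11 (Rule 3). Holding L22 and T11 grants K3 (Rule 6). Holding black-clearance and K3 grants C31 (Rule 4). [6 rule applications]
silver-key needs fewer.

silver-key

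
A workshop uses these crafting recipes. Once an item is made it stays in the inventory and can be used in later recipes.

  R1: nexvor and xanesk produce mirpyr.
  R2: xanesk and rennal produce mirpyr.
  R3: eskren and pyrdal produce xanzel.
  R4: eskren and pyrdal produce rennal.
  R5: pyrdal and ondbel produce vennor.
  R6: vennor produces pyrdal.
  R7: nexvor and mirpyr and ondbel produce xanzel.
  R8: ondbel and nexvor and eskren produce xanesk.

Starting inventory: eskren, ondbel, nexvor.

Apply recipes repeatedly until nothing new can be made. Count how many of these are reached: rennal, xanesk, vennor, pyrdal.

Using R8, ondbel, nexvor, and eskren make xanesk.
rennal would need eskren and pyrdal (R4), but pyrdal is never obtained.
xanesk: reached.
vennor would need pyrdal and ondbel (R5), but pyrdal is never obtained.
pyrdal would need vennor (R6), but vennor is never obtained.
Reached: xanesk — 1 of the 4.

1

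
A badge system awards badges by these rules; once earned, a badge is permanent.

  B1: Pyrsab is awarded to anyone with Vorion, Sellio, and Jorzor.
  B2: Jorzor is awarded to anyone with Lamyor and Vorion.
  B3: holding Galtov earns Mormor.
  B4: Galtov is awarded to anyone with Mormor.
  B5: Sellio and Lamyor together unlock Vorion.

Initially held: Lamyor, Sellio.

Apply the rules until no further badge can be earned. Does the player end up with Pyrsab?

Yes

With Sellio and Lamyor, Vorion is earned (B5).
With Lamyor and Vorion, Jorzor is earned (B2).
With Vorion, Sellio, and Jorzor, Pyrsab is earned (B1).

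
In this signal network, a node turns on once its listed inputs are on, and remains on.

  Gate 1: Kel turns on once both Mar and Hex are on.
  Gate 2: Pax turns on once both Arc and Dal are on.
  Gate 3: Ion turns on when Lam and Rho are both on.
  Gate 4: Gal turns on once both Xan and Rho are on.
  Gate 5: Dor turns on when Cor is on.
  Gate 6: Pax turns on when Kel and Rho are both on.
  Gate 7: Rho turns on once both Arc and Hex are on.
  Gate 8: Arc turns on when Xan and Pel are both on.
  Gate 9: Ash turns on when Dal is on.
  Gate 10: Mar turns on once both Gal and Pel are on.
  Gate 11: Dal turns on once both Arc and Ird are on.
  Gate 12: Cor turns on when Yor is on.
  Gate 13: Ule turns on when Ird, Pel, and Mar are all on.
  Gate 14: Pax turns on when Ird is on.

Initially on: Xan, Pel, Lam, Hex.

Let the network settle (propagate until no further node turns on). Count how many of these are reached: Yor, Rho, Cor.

Xan and Pel are on, so Arc turns on (Gate 8).
Arc and Hex are on, so Rho turns on (Gate 7).
No rule produces Yor, and it is not given.
Rho: reached.
Cor would need Yor (Gate 12), but Yor never turns on.
Reached: Rho — 1 of the 3.

1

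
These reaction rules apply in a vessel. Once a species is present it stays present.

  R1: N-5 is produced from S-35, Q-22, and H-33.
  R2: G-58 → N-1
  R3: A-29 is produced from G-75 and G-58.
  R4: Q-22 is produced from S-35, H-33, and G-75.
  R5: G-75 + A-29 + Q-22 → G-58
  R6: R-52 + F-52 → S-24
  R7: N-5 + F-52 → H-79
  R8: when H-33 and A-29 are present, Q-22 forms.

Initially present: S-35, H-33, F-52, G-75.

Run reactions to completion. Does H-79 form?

S-35, H-33, and G-75 present → Q-22 forms (R4).
S-35, Q-22, and H-33 present → N-5 forms (R1).
N-5 and F-52 present → H-79 forms (R7).

Yes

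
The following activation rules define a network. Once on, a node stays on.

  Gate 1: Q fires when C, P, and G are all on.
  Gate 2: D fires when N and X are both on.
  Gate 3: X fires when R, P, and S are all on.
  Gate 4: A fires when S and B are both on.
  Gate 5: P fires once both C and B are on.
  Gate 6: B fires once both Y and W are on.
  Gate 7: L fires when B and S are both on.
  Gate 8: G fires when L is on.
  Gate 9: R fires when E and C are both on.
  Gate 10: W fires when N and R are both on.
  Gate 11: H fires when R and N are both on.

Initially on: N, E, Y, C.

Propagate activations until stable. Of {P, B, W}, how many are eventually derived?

3

E and C are on, so R fires (Gate 9).
N and R are on, so W fires (Gate 10).
Y and W are on, so B fires (Gate 6).
Gate 5: C and B on → P on.
P: reached.
B: reached.
W: reached.
All 3 are reached.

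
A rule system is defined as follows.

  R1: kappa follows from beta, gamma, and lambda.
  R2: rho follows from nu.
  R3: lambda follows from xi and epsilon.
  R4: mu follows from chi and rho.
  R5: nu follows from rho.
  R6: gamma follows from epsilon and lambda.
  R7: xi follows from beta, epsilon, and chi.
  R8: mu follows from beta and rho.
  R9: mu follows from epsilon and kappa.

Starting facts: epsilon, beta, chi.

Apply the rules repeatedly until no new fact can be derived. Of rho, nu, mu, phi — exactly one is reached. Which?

mu

beta, epsilon, and chi hold, so xi follows (R7).
xi and epsilon hold, so lambda follows (R3).
From epsilon and lambda, R6 gives gamma.
beta, gamma, and lambda hold, so kappa follows (R1).
From epsilon and kappa, R9 gives mu.
No rule produces phi, and it is not given. rho would need nu (R2), but nu is never established. nu would need rho (R5), but rho is never established.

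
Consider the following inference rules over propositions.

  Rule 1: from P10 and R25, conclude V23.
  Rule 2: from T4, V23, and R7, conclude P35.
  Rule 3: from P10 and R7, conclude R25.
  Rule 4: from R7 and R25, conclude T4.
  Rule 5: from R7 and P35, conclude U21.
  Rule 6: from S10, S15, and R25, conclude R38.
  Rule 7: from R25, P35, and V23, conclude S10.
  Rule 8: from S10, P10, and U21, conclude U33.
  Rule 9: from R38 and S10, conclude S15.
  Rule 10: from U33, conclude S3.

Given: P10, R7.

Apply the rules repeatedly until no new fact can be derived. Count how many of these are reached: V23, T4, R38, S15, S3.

P10 and R7 hold, so R25 follows (Rule 3).
R7 and R25 hold, so T4 follows (Rule 4).
From P10 and R25, Rule 1 gives V23.
T4, V23, and R7 hold, so P35 follows (Rule 2).
R7 and P35 hold, so U21 follows (Rule 5).
R25, P35, and V23 hold, so S10 follows (Rule 7).
From S10, P10, and U21, Rule 8 gives U33.
From U33, Rule 10 gives S3.
V23: reached.
T4: reached.
R38 would need S10, S15, and R25 (Rule 6), but S15 is never established.
S15 would need R38 and S10 (Rule 9), but R38 is never established.
S3: reached.
Reached: V23, T4, and S3 — 3 of the 5.

3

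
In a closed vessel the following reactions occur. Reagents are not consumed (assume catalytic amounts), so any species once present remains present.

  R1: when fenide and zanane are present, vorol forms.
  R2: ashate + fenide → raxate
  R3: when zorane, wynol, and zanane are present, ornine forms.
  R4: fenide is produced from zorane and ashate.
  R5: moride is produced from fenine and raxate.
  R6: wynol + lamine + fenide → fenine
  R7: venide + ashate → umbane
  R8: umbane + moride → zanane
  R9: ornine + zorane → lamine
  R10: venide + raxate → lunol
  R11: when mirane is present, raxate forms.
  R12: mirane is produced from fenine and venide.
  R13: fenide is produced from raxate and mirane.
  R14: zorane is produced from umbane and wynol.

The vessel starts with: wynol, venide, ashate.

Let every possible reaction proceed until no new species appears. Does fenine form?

fenine would need wynol, lamine, and fenide (R6), but lamine never forms.

No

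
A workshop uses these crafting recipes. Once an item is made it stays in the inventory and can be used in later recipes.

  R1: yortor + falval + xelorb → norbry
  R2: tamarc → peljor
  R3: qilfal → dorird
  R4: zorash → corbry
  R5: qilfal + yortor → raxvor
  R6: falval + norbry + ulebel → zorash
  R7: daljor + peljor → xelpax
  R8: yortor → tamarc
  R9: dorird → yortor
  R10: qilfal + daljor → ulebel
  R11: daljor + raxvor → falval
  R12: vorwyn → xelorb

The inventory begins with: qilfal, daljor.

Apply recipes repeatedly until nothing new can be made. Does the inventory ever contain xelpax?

Yes

Using R3, qilfal makes dorird.
dorird → yortor (R9).
Using R8, yortor makes tamarc.
Using R2, tamarc makes peljor.
daljor + peljor → xelpax (R7).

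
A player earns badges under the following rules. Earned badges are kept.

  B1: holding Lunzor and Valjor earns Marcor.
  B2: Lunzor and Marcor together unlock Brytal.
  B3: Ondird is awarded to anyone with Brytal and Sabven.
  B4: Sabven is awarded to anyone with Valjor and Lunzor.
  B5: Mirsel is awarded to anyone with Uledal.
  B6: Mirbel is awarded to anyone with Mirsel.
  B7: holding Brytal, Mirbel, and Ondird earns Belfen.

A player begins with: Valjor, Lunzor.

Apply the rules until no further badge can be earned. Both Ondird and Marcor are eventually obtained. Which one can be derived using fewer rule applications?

Marcor

Marcor: With Lunzor and Valjor, Marcor is earned (B1). [1 rule application]
Ondird: With Valjor and Lunzor, Sabven is earned (B4). With Lunzor and Valjor, Marcor is earned (B1). With Lunzor and Marcor, Brytal is earned (B2). With Brytal and Sabven, Ondird is earned (B3). [4 rule applications]
Marcor needs fewer.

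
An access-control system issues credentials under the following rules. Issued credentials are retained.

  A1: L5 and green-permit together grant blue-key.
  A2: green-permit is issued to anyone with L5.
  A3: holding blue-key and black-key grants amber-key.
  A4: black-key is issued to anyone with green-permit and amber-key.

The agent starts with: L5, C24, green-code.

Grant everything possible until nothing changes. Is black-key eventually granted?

black-key would need green-permit and amber-key (A4), but amber-key is never granted.

No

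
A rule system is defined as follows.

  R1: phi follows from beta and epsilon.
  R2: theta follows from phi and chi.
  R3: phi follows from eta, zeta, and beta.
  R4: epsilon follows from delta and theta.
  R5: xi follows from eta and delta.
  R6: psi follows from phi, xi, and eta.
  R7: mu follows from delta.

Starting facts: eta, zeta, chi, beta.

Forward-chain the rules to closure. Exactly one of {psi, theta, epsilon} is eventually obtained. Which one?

theta

eta, zeta, and beta hold, so phi follows (R3).
phi and chi hold, so theta follows (R2).
psi would need phi, xi, and eta (R6), but xi is never established. epsilon would need delta and theta (R4), but delta is never established.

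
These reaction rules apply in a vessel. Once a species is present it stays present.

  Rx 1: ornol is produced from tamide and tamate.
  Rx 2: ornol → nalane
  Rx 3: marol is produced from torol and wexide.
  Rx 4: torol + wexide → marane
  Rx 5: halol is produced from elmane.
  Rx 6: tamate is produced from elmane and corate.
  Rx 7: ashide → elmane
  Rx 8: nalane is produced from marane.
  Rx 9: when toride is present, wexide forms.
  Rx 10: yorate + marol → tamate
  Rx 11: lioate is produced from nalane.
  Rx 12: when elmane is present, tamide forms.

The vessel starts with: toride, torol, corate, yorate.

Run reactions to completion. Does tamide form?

No

tamide would need elmane (Rx 12), but elmane never forms.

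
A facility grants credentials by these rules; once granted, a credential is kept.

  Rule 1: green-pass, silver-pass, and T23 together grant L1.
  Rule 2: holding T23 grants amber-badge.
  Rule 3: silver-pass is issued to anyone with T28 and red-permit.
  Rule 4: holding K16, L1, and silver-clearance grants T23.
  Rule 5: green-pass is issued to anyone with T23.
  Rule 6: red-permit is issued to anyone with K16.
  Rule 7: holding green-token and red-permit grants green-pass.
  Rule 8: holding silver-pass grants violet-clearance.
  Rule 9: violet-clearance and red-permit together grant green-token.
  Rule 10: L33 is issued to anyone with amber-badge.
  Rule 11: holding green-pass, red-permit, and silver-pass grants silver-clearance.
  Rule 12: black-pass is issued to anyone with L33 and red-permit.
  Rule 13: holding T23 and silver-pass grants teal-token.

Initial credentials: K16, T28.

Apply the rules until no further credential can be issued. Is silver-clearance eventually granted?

Holding K16 grants red-permit (Rule 6).
Holding T28 and red-permit grants silver-pass (Rule 3).
Holding silver-pass grants violet-clearance (Rule 8).
Holding violet-clearance and red-permit grants green-token (Rule 9).
Holding green-token and red-permit grants green-pass (Rule 7).
Holding green-pass, red-permit, and silver-pass grants silver-clearance (Rule 11).

Yes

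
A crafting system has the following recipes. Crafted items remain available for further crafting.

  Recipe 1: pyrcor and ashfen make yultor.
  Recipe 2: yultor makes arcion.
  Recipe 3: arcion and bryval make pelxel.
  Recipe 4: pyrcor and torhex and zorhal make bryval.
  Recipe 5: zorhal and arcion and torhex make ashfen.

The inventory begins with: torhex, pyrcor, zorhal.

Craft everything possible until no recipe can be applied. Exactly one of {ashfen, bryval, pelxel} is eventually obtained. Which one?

bryval

Using Recipe 4, pyrcor, torhex, and zorhal make bryval.
pelxel would need arcion and bryval (Recipe 3), but arcion is never obtained. ashfen would need zorhal, arcion, and torhex (Recipe 5), but arcion is never obtained.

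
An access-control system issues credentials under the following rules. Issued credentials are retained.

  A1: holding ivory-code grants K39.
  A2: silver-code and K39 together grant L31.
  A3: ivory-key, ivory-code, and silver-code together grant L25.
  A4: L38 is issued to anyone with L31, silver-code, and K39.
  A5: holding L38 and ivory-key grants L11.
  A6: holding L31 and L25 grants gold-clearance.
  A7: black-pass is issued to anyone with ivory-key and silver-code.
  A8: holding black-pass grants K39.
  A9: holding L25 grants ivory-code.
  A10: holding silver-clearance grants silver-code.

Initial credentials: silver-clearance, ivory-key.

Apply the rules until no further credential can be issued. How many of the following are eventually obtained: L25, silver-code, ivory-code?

1

Holding silver-clearance grants silver-code (A10).
L25 would need ivory-key, ivory-code, and silver-code (A3), but ivory-code is never granted.
silver-code: reached.
ivory-code would need L25 (A9), but L25 is never granted.
Reached: silver-code — 1 of the 3.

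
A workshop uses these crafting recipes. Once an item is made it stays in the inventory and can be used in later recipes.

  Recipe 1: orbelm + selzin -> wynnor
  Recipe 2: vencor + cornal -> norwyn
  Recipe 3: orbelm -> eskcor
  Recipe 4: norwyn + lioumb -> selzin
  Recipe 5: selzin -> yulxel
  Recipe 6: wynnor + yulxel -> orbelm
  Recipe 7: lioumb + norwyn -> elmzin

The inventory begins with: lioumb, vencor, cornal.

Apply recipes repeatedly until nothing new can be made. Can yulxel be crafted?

Yes

Using Recipe 2, vencor and cornal make norwyn.
Using Recipe 4, norwyn and lioumb make selzin.
selzin -> yulxel (Recipe 5).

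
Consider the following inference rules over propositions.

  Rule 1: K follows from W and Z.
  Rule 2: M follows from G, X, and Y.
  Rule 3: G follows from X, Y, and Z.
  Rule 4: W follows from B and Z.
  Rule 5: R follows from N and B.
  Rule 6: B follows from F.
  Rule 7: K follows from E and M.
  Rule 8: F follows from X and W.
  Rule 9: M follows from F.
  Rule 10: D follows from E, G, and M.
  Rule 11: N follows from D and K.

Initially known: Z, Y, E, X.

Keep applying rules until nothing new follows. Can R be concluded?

R would need N and B (Rule 5), but B is never established.

No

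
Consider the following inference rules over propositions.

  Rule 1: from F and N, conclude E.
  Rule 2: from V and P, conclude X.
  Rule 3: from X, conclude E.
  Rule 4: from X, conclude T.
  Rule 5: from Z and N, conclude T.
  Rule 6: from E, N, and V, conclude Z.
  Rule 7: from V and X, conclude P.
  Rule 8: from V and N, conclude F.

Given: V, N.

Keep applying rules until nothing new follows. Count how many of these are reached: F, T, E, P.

V and N hold, so F follows (Rule 8).
F and N hold, so E follows (Rule 1).
From E, N, and V, Rule 6 gives Z.
Z and N hold, so T follows (Rule 5).
F: reached.
T: reached.
E: reached.
P would need V and X (Rule 7), but X is never established.
Reached: F, T, and E — 3 of the 4.

3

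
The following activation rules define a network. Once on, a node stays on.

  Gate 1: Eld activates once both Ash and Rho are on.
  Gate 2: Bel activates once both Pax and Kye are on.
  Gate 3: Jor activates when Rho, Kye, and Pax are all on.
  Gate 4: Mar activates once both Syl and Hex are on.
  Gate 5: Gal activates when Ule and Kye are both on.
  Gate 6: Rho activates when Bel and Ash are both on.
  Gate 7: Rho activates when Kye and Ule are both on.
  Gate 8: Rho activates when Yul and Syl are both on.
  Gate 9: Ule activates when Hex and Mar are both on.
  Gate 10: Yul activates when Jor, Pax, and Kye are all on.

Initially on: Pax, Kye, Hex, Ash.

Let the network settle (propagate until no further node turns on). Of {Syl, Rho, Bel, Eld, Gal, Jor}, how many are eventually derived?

4

Gate 2: Pax and Kye on → Bel on.
Bel and Ash are on, so Rho activates (Gate 6).
Ash and Rho are on, so Eld activates (Gate 1).
Gate 3: Rho, Kye, and Pax on → Jor on.
No rule produces Syl, and it is not given.
Rho: reached.
Bel: reached.
Eld: reached.
Gal would need Ule and Kye (Gate 5), but Ule never turns on.
Jor: reached.
Reached: Rho, Bel, Eld, and Jor — 4 of the 6.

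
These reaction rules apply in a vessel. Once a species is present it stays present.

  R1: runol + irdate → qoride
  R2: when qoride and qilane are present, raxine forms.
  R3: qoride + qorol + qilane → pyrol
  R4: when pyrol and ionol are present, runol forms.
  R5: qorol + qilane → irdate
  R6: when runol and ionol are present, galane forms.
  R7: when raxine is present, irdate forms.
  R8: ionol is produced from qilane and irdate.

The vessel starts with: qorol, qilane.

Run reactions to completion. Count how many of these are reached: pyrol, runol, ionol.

1

qorol and qilane present → irdate forms (R5).
qilane and irdate present → ionol forms (R8).
pyrol would need qoride, qorol, and qilane (R3), but qoride never forms.
runol would need pyrol and ionol (R4), but pyrol never forms.
ionol: reached.
Reached: ionol — 1 of the 3.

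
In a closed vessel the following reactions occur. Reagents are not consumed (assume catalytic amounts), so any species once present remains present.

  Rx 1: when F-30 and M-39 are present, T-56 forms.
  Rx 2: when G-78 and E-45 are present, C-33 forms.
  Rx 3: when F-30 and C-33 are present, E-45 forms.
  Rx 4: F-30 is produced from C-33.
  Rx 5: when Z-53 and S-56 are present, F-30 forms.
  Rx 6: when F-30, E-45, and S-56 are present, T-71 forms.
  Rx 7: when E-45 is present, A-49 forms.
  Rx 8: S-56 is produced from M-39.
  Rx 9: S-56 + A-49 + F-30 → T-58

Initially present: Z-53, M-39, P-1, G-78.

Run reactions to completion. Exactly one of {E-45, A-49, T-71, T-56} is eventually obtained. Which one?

T-56

M-39 present → S-56 forms (Rx 8).
Z-53 and S-56 present → F-30 forms (Rx 5).
F-30 and M-39 present → T-56 forms (Rx 1).
A-49 would need E-45 (Rx 7), but E-45 never forms. E-45 would need F-30 and C-33 (Rx 3), but C-33 never forms. T-71 would need F-30, E-45, and S-56 (Rx 6), but E-45 never forms.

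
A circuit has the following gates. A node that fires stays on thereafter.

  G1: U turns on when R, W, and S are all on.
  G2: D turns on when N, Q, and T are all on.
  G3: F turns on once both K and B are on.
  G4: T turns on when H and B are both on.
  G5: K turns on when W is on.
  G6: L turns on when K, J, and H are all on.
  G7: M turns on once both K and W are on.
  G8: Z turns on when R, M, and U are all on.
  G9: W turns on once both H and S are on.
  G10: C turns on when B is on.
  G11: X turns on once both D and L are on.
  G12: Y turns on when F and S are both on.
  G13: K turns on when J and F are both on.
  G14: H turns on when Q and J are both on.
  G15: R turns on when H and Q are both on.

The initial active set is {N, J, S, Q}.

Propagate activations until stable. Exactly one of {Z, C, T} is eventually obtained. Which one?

Z

G14: Q and J on → H on.
G15: H and Q on → R on.
H and S are on, so W turns on (G9).
G1: R, W, and S on → U on.
W is on, so K turns on (G5).
K and W are on, so M turns on (G7).
R, M, and U are on, so Z turns on (G8).
T would need H and B (G4), but B never turns on. C would need B (G10), but B never turns on.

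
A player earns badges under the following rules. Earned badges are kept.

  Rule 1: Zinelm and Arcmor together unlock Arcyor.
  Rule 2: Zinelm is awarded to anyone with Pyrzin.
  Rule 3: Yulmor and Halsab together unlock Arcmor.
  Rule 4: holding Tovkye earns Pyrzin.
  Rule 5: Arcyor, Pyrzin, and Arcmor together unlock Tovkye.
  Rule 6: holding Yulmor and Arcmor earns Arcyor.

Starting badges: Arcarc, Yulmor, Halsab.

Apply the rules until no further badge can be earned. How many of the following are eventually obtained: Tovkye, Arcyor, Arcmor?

With Yulmor and Halsab, Arcmor is earned (Rule 3).
With Yulmor and Arcmor, Arcyor is earned (Rule 6).
Tovkye would need Arcyor, Pyrzin, and Arcmor (Rule 5), but Pyrzin is never earned.
Arcyor: reached.
Arcmor: reached.
Reached: Arcyor and Arcmor — 2 of the 3.

2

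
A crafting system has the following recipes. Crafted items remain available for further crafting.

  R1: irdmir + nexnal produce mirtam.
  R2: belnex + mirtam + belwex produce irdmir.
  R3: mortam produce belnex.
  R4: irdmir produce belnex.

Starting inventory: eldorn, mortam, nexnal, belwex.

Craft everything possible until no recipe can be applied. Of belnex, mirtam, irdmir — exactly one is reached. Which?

belnex

mortam → belnex (R3).
irdmir would need belnex, mirtam, and belwex (R2), but mirtam is never obtained. mirtam would need irdmir and nexnal (R1), but irdmir is never obtained.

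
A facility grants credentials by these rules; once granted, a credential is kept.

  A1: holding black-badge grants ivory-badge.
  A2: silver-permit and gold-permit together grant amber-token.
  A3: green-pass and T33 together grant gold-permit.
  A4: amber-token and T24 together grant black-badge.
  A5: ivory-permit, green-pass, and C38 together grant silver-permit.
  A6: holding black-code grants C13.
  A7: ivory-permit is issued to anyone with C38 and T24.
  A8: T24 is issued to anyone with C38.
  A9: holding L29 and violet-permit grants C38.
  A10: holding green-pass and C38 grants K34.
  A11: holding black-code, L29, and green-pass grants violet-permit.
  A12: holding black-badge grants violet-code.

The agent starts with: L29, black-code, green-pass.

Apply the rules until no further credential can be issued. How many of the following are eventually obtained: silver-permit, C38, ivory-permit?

Holding black-code, L29, and green-pass grants violet-permit (A11).
Holding L29 and violet-permit grants C38 (A9).
Holding C38 grants T24 (A8).
Holding C38 and T24 grants ivory-permit (A7).
Holding ivory-permit, green-pass, and C38 grants silver-permit (A5).
silver-permit: reached.
C38: reached.
ivory-permit: reached.
All 3 are reached.

3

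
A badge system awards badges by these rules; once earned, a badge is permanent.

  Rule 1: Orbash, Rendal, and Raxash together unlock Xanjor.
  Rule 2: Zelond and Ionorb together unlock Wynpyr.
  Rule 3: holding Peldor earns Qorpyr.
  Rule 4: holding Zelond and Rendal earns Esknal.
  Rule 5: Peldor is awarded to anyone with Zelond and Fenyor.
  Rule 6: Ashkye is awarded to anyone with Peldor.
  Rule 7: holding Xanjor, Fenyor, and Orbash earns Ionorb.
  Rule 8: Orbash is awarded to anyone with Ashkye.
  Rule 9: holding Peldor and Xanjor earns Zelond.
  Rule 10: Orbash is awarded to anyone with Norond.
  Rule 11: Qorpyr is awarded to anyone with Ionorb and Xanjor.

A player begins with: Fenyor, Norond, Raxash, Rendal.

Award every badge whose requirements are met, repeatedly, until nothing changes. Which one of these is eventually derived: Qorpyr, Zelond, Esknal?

Qorpyr

With Norond, Orbash is earned (Rule 10).
With Orbash, Rendal, and Raxash, Xanjor is earned (Rule 1).
With Xanjor, Fenyor, and Orbash, Ionorb is earned (Rule 7).
With Ionorb and Xanjor, Qorpyr is earned (Rule 11).
Esknal would need Zelond and Rendal (Rule 4), but Zelond is never earned. Zelond would need Peldor and Xanjor (Rule 9), but Peldor is never earned.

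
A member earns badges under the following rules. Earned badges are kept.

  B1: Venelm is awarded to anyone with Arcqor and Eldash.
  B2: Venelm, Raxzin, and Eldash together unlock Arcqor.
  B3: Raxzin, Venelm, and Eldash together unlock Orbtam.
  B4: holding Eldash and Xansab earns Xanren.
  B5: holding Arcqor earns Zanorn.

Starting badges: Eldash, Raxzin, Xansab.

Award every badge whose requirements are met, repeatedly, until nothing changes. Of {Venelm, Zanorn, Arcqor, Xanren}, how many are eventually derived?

1

With Eldash and Xansab, Xanren is earned (B4).
Venelm would need Arcqor and Eldash (B1), but Arcqor is never earned.
Zanorn would need Arcqor (B5), but Arcqor is never earned.
Arcqor would need Venelm, Raxzin, and Eldash (B2), but Venelm is never earned.
Xanren: reached.
Reached: Xanren — 1 of the 4.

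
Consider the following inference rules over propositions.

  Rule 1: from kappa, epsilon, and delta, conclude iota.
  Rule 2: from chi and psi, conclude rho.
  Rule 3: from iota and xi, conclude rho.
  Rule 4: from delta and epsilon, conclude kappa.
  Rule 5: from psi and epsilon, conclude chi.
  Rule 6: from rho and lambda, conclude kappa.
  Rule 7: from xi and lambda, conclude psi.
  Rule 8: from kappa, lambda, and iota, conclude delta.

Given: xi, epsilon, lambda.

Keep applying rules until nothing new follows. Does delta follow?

delta would need kappa, lambda, and iota (Rule 8), but iota is never established.

No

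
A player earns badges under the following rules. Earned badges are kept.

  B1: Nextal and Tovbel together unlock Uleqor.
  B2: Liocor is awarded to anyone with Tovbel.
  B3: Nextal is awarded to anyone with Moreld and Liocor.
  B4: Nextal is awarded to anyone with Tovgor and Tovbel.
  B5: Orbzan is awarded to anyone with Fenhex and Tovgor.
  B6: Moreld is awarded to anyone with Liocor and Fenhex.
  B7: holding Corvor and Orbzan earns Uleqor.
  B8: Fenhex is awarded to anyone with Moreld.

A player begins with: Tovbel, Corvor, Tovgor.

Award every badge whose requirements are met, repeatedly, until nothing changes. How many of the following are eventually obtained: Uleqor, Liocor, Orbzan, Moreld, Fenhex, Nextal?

3

With Tovbel, Liocor is earned (B2).
With Tovgor and Tovbel, Nextal is earned (B4).
With Nextal and Tovbel, Uleqor is earned (B1).
Uleqor: reached.
Liocor: reached.
Orbzan would need Fenhex and Tovgor (B5), but Fenhex is never earned.
Moreld would need Liocor and Fenhex (B6), but Fenhex is never earned.
Fenhex would need Moreld (B8), but Moreld is never earned.
Nextal: reached.
Reached: Uleqor, Liocor, and Nextal — 3 of the 6.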